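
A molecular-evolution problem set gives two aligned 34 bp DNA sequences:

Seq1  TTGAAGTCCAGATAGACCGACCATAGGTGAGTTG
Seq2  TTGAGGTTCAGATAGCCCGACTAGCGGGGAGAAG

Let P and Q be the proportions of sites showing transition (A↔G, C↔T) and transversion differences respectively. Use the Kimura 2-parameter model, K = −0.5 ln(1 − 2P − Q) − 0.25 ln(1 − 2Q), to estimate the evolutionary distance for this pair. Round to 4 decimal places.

0.3265

Mismatches occur at site 5 (A/G, transition), site 8 (C/T, transition), site 16 (A/C, transversion), site 22 (C/T, transition), site 24 (T/G, transversion), site 25 (A/C, transversion), site 28 (T/G, transversion), site 32 (T/A, transversion), site 33 (T/A, transversion).
Of the 9 differences, 3 transitions and 6 transversions over 34 sites: P = 3/34 = 0.088235, Q = 6/34 = 0.176471.
d = −0.5·ln(0.647059) − 0.25·ln(0.647058) = −0.5·(-0.435318) − 0.25·(-0.435319) = 0.3265.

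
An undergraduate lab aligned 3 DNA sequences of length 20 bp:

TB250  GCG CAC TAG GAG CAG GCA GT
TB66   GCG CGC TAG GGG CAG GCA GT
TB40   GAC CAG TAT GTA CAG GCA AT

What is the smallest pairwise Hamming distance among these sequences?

2

Pairwise Hamming distances:
  TB250 vs TB66: 2
  TB250 vs TB40: 7
  TB66 vs TB40: 8
The smallest is 2, between TB250 and TB66.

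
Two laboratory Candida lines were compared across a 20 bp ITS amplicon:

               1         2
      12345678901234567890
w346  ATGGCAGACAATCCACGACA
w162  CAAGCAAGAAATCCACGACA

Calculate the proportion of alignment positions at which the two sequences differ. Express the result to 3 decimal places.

0.300

The sequences differ at positions 1 (A/C), 2 (T/A), 3 (G/A), 7 (G/A), 8 (A/G), 9 (C/A).
There are 6 differences over 20 sites, so p = 6/20 = 0.300.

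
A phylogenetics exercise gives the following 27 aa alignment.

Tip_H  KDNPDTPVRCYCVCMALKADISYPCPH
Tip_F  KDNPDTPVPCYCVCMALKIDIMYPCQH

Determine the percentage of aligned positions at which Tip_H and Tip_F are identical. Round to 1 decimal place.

85.2%

Differing sites — 9:R/P; 19:A/I; 22:S/M; 26:P/Q.
23 of the 27 sites match, so the percent identity is 23/27 × 100 = 85.2%.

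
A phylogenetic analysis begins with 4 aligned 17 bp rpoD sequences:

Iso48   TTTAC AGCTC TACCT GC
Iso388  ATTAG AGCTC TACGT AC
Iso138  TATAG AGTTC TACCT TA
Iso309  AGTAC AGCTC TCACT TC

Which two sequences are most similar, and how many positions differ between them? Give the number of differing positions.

Pairwise Hamming distances:
  Iso48 vs Iso388: 4
  Iso48 vs Iso138: 5
  Iso48 vs Iso309: 5
  Iso388 vs Iso138: 6
  Iso388 vs Iso309: 6
  Iso138 vs Iso309: 7
The smallest is 4, between Iso48 and Iso388.

4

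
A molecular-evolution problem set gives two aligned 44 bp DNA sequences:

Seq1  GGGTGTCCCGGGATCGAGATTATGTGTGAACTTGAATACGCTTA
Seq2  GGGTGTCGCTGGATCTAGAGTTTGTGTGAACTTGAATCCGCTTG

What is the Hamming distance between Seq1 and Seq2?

Mismatches occur at site 8 (C/G), site 10 (G/T), site 16 (G/T), site 20 (T/G), site 22 (A/T), site 38 (A/C), site 44 (A/G).
That gives 7 mismatches out of 44 aligned sites, so the Hamming distance is 7.

7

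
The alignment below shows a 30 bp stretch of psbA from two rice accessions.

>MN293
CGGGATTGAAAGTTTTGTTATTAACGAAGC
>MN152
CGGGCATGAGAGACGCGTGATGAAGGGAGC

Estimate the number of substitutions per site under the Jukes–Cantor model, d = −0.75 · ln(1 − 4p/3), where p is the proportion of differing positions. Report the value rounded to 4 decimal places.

0.5034

Mismatches occur at site 5 (A→C), site 6 (T→A), site 10 (A→G), site 13 (T→A), site 14 (T→C), site 15 (T→G), site 16 (T→C), site 19 (T→G), site 22 (T→G), site 25 (C→G), site 27 (A→G).
p = 11/30 = 0.366667.
d = −0.75 · ln(1 − (4/3)·0.366667) = −0.75 · ln(0.511111) = −0.75 · (-0.671168) = 0.5034.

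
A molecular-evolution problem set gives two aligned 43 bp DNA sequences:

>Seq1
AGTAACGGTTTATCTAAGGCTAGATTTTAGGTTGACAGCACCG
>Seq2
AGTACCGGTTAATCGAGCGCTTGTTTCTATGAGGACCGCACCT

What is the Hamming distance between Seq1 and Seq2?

Mismatches occur at site 5 (A→C), site 11 (T→A), site 15 (T→G), site 17 (A→G), site 18 (G→C), site 22 (A→T), site 24 (A→T), site 27 (T→C), site 30 (G→T), site 32 (T→A), site 33 (T→G), site 37 (A→C), site 43 (G→T).
That gives 13 mismatches out of 43 aligned sites, so the Hamming distance is 13.

13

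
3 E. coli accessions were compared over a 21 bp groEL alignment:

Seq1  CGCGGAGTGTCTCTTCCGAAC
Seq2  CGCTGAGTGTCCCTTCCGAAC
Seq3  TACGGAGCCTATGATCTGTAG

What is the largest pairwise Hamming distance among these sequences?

12

Pairwise Hamming distances:
  Seq1 vs Seq2: 2
  Seq1 vs Seq3: 10
  Seq2 vs Seq3: 12
The largest is 12, between Seq2 and Seq3.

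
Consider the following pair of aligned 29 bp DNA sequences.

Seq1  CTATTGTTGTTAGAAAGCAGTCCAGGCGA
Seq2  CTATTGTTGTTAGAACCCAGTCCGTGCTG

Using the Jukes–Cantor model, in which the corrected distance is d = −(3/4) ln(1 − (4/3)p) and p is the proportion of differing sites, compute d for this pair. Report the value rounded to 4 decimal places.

The sequences differ at positions 16 (A/C), 17 (G/C), 24 (A/G), 25 (G/T), 28 (G/T), 29 (A/G).
p = 6/29 = 0.206897.
d = −0.75 · ln(1 − (4/3)·0.206897) = −0.75 · ln(0.724137) = −0.75 · (-0.322775) = 0.2421.

0.2421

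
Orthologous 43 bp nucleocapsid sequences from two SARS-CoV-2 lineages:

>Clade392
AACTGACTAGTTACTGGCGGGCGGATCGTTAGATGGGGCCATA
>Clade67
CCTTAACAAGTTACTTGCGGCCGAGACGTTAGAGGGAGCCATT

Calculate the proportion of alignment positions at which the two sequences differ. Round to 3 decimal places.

Differing sites — 1:A/C; 2:A/C; 3:C/T; 5:G/A; 8:T/A; 16:G/T; 21:G/C; 24:G/A; 25:A/G; 26:T/A; 34:T/G; 37:G/A; 43:A/T.
There are 13 differences over 43 sites, so p = 13/43 = 0.302.

0.302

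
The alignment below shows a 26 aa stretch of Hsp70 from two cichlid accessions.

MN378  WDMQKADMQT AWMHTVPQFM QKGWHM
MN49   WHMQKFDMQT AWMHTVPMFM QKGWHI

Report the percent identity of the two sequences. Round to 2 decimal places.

Differing sites — 2:D/H; 6:A/F; 18:Q/M; 26:M/I.
22 of the 26 sites match, so the percent identity is 22/26 × 100 = 84.62%.

84.62%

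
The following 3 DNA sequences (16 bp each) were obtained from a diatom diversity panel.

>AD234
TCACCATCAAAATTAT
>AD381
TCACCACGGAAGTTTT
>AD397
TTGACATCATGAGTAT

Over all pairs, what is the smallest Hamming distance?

5

Pairwise Hamming distances:
  AD234 vs AD381: 5
  AD234 vs AD397: 6
  AD381 vs AD397: 11
The smallest is 5, between AD234 and AD381.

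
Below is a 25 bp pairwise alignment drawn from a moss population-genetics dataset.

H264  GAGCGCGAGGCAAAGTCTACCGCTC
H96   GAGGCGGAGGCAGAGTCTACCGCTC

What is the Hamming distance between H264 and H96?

4

The sequences differ at positions 4 (C/G), 5 (G/C), 6 (C/G), 13 (A/G).
That gives 4 mismatches out of 25 aligned sites, so the Hamming distance is 4.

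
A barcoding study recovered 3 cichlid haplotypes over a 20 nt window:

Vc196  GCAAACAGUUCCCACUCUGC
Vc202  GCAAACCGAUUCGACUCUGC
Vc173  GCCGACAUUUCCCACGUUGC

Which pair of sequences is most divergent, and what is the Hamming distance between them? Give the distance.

Pairwise Hamming distances:
  Vc196 vs Vc202: 4
  Vc196 vs Vc173: 5
  Vc202 vs Vc173: 9
The largest is 9, between Vc202 and Vc173.

9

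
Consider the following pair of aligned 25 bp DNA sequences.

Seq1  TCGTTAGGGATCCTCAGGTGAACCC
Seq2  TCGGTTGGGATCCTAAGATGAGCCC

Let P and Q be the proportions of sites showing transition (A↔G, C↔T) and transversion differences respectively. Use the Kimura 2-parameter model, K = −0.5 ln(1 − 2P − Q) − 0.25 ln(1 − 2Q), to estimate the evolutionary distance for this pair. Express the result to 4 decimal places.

The sequences differ at positions 4 (T/G, transversion), 6 (A/T, transversion), 15 (C/A, transversion), 18 (G/A, transition), 22 (A/G, transition).
Of the 5 differences, 2 transitions and 3 transversions over 25 sites: P = 2/25 = 0.080000, Q = 3/25 = 0.120000.
d = −0.5·ln(0.720000) − 0.25·ln(0.760000) = −0.5·(-0.328504) − 0.25·(-0.274437) = 0.2329.

0.2329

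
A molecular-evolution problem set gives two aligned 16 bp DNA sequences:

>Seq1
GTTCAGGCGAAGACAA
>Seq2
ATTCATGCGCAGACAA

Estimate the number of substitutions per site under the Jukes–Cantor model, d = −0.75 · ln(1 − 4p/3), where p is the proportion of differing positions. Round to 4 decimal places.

0.2158

The sequences differ at positions 1 (G/A), 6 (G/T), 10 (A/C).
p = 3/16 = 0.187500.
d = −0.75 · ln(1 − (4/3)·0.187500) = −0.75 · ln(0.750000) = −0.75 · (-0.287682) = 0.2158.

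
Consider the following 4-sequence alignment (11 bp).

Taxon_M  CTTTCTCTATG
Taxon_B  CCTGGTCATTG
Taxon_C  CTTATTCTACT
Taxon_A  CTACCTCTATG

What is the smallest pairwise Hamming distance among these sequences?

Pairwise Hamming distances:
  Taxon_M vs Taxon_B: 5
  Taxon_M vs Taxon_C: 4
  Taxon_M vs Taxon_A: 2
  Taxon_B vs Taxon_C: 7
  Taxon_B vs Taxon_A: 6
  Taxon_C vs Taxon_A: 5
The smallest is 2, between Taxon_M and Taxon_A.

2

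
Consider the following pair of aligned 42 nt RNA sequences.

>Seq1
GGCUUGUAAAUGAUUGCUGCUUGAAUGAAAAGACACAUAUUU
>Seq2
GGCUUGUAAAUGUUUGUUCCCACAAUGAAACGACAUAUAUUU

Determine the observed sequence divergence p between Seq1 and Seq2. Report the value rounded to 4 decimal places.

The sequences differ at positions 13 (A/U), 17 (C/U), 19 (G/C), 21 (U/C), 22 (U/A), 23 (G/C), 31 (A/C), 36 (C/U).
There are 8 differences over 42 sites, so p = 8/42 = 0.1905.

0.1905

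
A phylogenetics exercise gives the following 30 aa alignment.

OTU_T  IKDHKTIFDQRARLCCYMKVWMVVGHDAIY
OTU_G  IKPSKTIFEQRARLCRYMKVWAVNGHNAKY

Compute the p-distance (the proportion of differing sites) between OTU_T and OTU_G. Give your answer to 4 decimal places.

Mismatches occur at site 3 (D→P), site 4 (H→S), site 9 (D→E), site 16 (C→R), site 22 (M→A), site 24 (V→N), site 27 (D→N), site 29 (I→K).
There are 8 differences over 30 sites, so p = 8/30 = 0.2667.

0.2667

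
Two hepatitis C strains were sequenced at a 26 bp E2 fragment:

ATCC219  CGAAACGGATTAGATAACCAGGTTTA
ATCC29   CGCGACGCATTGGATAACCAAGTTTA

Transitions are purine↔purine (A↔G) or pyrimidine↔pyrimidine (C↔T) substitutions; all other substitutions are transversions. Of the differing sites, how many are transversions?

Mismatches occur at site 3 (A→C, transversion), site 4 (A→G, transition), site 8 (G→C, transversion), site 12 (A→G, transition), site 21 (G→A, transition).
Of the 5 differences, 3 transitions and 2 transversions, so the answer is 2.

2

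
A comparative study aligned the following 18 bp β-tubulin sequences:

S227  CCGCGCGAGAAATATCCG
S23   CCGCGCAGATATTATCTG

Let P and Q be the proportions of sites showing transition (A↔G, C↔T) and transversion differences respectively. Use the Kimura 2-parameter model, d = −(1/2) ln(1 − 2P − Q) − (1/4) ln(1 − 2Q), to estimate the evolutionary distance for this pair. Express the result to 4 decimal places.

Mismatches occur at site 7 (G→A, transition), site 8 (A→G, transition), site 9 (G→A, transition), site 10 (A→T, transversion), site 12 (A→T, transversion), site 17 (C→T, transition).
Of the 6 differences, 4 transitions and 2 transversions over 18 sites: P = 4/18 = 0.222222, Q = 2/18 = 0.111111.
d = −0.5·ln(0.444445) − 0.25·ln(0.777778) = −0.5·(-0.810929) − 0.25·(-0.251314) = 0.4683.

0.4683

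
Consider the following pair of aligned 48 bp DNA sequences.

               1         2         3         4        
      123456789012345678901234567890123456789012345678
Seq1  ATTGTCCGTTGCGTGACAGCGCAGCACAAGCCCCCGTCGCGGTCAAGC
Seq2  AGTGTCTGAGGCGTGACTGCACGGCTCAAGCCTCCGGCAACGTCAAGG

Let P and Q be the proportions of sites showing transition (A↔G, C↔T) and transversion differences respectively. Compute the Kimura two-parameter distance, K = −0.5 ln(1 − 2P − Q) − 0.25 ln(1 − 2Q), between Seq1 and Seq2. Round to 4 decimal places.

The sequences differ at positions 2 (T/G, transversion), 7 (C/T, transition), 9 (T/A, transversion), 10 (T/G, transversion), 18 (A/T, transversion), 21 (G/A, transition), 23 (A/G, transition), 26 (A/T, transversion), 33 (C/T, transition), 37 (T/G, transversion), 39 (G/A, transition), 40 (C/A, transversion), 41 (G/C, transversion), 48 (C/G, transversion).
Of the 14 differences, 5 transitions and 9 transversions over 48 sites: P = 5/48 = 0.104167, Q = 9/48 = 0.187500.
d = −0.5·ln(0.604166) − 0.25·ln(0.625000) = −0.5·(-0.503906) − 0.25·(-0.470004) = 0.3695.

0.3695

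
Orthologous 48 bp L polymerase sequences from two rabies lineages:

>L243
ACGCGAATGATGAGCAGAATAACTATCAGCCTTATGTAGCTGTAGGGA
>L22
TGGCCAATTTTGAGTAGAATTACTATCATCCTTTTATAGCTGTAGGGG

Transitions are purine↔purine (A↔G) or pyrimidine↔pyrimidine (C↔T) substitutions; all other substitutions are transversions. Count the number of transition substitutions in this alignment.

3

Mismatches occur at site 1 (A→T, transversion), site 2 (C→G, transversion), site 5 (G→C, transversion), site 9 (G→T, transversion), site 10 (A→T, transversion), site 15 (C→T, transition), site 21 (A→T, transversion), site 29 (G→T, transversion), site 34 (A→T, transversion), site 36 (G→A, transition), site 48 (A→G, transition).
Of the 11 differences, 3 transitions and 8 transversions, so the answer is 3.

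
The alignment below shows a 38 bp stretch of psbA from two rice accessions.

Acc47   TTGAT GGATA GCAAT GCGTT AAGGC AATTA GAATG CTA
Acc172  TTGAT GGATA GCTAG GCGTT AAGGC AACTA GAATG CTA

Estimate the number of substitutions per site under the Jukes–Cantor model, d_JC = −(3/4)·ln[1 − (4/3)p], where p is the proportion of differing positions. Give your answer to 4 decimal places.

Differing sites — 13:A/T; 15:T/G; 28:T/C.
p = 3/38 = 0.078947.
d = −0.75 · ln(1 − (4/3)·0.078947) = −0.75 · ln(0.894737) = −0.75 · (-0.111225) = 0.0834.

0.0834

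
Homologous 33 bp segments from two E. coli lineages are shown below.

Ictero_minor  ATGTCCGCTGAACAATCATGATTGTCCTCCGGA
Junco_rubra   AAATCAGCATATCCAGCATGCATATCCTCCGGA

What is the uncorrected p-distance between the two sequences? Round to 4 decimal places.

Mismatches occur at site 2 (T/A), site 3 (G/A), site 6 (C/A), site 9 (T/A), site 10 (G/T), site 12 (A/T), site 14 (A/C), site 16 (T/G), site 21 (A/C), site 22 (T/A), site 24 (G/A).
There are 11 differences over 33 sites, so p = 11/33 = 0.3333.

0.3333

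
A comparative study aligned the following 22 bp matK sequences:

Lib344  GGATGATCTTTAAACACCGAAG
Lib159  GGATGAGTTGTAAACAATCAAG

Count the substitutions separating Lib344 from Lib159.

6

The sequences differ at positions 7 (T/G), 8 (C/T), 10 (T/G), 17 (C/A), 18 (C/T), 19 (G/C).
That gives 6 mismatches out of 22 aligned sites, so the Hamming distance is 6.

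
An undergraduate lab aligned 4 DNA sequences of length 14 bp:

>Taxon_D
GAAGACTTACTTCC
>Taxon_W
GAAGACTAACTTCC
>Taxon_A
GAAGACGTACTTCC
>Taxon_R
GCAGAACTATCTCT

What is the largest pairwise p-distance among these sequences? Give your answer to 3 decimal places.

Pairwise Hamming distances:
  Taxon_D vs Taxon_W: 1
  Taxon_D vs Taxon_A: 1
  Taxon_D vs Taxon_R: 6
  Taxon_W vs Taxon_A: 2
  Taxon_W vs Taxon_R: 7
  Taxon_A vs Taxon_R: 6
The largest is 7 mismatches, between Taxon_W and Taxon_R; p = 7/14 = 0.500.

0.500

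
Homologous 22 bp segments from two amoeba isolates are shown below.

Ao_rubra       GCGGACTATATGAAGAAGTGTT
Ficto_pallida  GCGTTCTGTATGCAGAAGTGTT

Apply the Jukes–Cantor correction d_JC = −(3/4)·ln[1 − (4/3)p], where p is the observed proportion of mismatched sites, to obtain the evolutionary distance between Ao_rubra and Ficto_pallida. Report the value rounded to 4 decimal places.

0.2082

Differing sites — 4:G/T; 5:A/T; 8:A/G; 13:A/C.
p = 4/22 = 0.181818.
d = −0.75 · ln(1 − (4/3)·0.181818) = −0.75 · ln(0.757576) = −0.75 · (-0.277631) = 0.2082.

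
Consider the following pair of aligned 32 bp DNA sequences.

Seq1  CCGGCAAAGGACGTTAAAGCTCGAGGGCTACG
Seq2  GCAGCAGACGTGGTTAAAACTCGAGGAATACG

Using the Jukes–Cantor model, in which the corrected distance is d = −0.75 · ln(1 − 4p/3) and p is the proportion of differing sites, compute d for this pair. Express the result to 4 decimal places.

0.3525

The sequences differ at positions 1 (C/G), 3 (G/A), 7 (A/G), 9 (G/C), 11 (A/T), 12 (C/G), 19 (G/A), 27 (G/A), 28 (C/A).
p = 9/32 = 0.281250.
d = −0.75 · ln(1 − (4/3)·0.281250) = −0.75 · ln(0.625000) = −0.75 · (-0.470004) = 0.3525.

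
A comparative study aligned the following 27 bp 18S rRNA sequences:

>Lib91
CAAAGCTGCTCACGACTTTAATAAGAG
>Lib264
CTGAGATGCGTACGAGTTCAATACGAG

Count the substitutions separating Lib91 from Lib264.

The sequences differ at positions 2 (A/T), 3 (A/G), 6 (C/A), 10 (T/G), 11 (C/T), 16 (C/G), 19 (T/C), 24 (A/C).
That gives 8 mismatches out of 27 aligned sites, so the Hamming distance is 8.

8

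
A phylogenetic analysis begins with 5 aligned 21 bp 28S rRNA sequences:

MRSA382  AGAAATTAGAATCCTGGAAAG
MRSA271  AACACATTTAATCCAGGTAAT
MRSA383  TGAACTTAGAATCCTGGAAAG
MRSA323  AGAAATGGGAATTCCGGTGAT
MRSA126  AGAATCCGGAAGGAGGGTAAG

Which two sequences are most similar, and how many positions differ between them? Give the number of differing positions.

2

Pairwise Hamming distances:
  MRSA382 vs MRSA271: 9
  MRSA382 vs MRSA383: 2
  MRSA382 vs MRSA323: 7
  MRSA382 vs MRSA126: 9
  MRSA271 vs MRSA383: 9
  MRSA271 vs MRSA323: 10
  MRSA271 vs MRSA126: 12
  MRSA383 vs MRSA323: 9
  MRSA383 vs MRSA126: 10
  MRSA323 vs MRSA126: 9
The smallest is 2, between MRSA382 and MRSA383.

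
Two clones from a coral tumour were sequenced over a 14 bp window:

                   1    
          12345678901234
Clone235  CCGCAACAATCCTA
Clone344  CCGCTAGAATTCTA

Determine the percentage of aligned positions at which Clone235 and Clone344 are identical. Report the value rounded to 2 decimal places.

78.57%

Differing sites — 5:A/T; 7:C/G; 11:C/T.
11 of the 14 sites match, so the percent identity is 11/14 × 100 = 78.57%.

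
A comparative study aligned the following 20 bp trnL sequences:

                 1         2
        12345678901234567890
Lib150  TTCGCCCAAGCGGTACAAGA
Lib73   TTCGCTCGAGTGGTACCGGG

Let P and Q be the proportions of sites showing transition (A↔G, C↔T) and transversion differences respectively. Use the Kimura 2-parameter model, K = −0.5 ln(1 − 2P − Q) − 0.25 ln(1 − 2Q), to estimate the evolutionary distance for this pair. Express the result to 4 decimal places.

Mismatches occur at site 6 (C/T, transition), site 8 (A/G, transition), site 11 (C/T, transition), site 17 (A/C, transversion), site 18 (A/G, transition), site 20 (A/G, transition).
Of the 6 differences, 5 transitions and 1 transversion over 20 sites: P = 5/20 = 0.250000, Q = 1/20 = 0.050000.
d = −0.5·ln(0.450000) − 0.25·ln(0.900000) = −0.5·(-0.798508) − 0.25·(-0.105361) = 0.4256.

0.4256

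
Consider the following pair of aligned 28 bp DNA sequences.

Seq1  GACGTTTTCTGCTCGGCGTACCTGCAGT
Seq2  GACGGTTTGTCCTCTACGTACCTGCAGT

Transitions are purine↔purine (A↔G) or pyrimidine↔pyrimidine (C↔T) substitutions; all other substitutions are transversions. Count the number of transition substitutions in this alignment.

Differing sites — 5:T/G (Tv); 9:C/G (Tv); 11:G/C (Tv); 15:G/T (Tv); 16:G/A (Ti).
Of the 5 differences, 1 transition and 4 transversions, so the answer is 1.

1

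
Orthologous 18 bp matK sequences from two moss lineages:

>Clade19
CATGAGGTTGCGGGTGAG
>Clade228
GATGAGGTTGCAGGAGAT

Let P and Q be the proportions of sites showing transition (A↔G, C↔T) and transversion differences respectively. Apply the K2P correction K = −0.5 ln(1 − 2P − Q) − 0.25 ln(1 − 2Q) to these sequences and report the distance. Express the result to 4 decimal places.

0.2641

Differing sites — 1:C/G (Tv); 12:G/A (Ti); 15:T/A (Tv); 18:G/T (Tv).
Of the 4 differences, 1 transition and 3 transversions over 18 sites: P = 1/18 = 0.055556, Q = 3/18 = 0.166667.
d = −0.5·ln(0.722221) − 0.25·ln(0.666666) = −0.5·(-0.325424) − 0.25·(-0.405466) = 0.2641.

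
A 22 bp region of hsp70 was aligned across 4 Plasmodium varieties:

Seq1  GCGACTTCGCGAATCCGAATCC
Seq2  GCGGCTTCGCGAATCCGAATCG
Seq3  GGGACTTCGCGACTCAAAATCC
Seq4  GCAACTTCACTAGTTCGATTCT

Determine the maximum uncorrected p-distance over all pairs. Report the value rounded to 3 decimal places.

Pairwise Hamming distances:
  Seq1 vs Seq2: 2
  Seq1 vs Seq3: 4
  Seq1 vs Seq4: 7
  Seq2 vs Seq3: 6
  Seq2 vs Seq4: 8
  Seq3 vs Seq4: 10
The largest is 10 mismatches, between Seq3 and Seq4; p = 10/22 = 0.455.

0.455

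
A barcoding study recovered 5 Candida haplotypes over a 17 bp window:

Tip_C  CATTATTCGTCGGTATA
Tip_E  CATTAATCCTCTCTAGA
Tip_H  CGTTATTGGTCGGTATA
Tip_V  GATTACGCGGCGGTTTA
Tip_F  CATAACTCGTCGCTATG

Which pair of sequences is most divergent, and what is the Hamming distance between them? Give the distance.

9

Pairwise Hamming distances:
  Tip_C vs Tip_E: 5
  Tip_C vs Tip_H: 2
  Tip_C vs Tip_V: 5
  Tip_C vs Tip_F: 4
  Tip_E vs Tip_H: 7
  Tip_E vs Tip_V: 9
  Tip_E vs Tip_F: 6
  Tip_H vs Tip_V: 7
  Tip_H vs Tip_F: 6
  Tip_V vs Tip_F: 7
The largest is 9, between Tip_E and Tip_V.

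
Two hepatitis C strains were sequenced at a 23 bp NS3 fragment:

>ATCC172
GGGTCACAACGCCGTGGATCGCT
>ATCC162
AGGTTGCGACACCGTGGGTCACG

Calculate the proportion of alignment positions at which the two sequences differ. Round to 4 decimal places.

The sequences differ at positions 1 (G/A), 5 (C/T), 6 (A/G), 8 (A/G), 11 (G/A), 18 (A/G), 21 (G/A), 23 (T/G).
There are 8 differences over 23 sites, so p = 8/23 = 0.3478.

0.3478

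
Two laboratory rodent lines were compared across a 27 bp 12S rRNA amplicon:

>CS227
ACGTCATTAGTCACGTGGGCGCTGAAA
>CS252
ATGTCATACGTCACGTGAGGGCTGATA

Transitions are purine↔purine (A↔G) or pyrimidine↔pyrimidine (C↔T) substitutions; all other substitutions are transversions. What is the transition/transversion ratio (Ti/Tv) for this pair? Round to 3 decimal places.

0.500

Differing sites — 2:C/T (Ti); 8:T/A (Tv); 9:A/C (Tv); 18:G/A (Ti); 20:C/G (Tv); 26:A/T (Tv).
Of the 6 differences, 2 transitions and 4 transversions, so Ti/Tv = 2/4 = 0.500.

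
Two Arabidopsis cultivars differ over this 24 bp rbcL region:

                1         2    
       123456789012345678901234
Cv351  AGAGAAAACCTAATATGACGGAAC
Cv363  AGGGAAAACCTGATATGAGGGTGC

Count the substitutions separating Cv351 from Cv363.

5

Mismatches occur at site 3 (A↔G), site 12 (A↔G), site 19 (C↔G), site 22 (A↔T), site 23 (A↔G).
That gives 5 mismatches out of 24 aligned sites, so the Hamming distance is 5.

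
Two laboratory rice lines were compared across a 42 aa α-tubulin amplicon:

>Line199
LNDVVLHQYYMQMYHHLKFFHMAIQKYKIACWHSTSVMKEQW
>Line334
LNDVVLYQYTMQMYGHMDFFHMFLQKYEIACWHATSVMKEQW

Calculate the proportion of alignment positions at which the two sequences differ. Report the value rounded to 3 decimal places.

0.214

Differing sites — 7:H/Y; 10:Y/T; 15:H/G; 17:L/M; 18:K/D; 23:A/F; 24:I/L; 28:K/E; 34:S/A.
There are 9 differences over 42 sites, so p = 9/42 = 0.214.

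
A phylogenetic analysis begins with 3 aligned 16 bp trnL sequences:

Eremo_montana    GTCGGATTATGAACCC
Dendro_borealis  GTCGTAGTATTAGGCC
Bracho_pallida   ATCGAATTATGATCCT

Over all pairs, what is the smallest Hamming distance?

Pairwise Hamming distances:
  Eremo_montana vs Dendro_borealis: 5
  Eremo_montana vs Bracho_pallida: 4
  Dendro_borealis vs Bracho_pallida: 7
The smallest is 4, between Eremo_montana and Bracho_pallida.

4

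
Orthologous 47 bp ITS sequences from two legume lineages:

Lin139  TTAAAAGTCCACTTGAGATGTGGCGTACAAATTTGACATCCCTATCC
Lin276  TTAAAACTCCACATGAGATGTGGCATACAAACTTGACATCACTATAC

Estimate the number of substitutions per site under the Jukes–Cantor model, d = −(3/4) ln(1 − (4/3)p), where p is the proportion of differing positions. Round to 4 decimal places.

0.1399

The sequences differ at positions 7 (G/C), 13 (T/A), 25 (G/A), 32 (T/C), 41 (C/A), 46 (C/A).
p = 6/47 = 0.127660.
d = −0.75 · ln(1 − (4/3)·0.127660) = −0.75 · ln(0.829787) = −0.75 · (-0.186586) = 0.1399.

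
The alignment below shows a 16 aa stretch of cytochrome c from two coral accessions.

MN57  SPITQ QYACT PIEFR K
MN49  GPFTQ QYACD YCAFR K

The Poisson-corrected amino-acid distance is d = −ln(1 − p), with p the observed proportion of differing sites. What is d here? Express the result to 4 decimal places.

Differing sites — 1:S/G; 3:I/F; 10:T/D; 11:P/Y; 12:I/C; 13:E/A.
p = 6/16 = 0.375000.
d = −ln(1 − 0.375000) = −ln(0.625000) = 0.4700.

0.4700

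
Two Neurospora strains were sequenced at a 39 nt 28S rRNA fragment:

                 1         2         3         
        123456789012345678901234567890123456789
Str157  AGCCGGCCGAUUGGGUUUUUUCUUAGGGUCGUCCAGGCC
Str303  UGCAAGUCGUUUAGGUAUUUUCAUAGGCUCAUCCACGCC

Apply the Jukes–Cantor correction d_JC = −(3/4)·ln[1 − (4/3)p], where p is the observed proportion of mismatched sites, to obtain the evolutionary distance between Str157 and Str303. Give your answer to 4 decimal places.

0.3538

Differing sites — 1:A/U; 4:C/A; 5:G/A; 7:C/U; 10:A/U; 13:G/A; 17:U/A; 23:U/A; 28:G/C; 31:G/A; 36:G/C.
p = 11/39 = 0.282051.
d = −0.75 · ln(1 − (4/3)·0.282051) = −0.75 · ln(0.623932) = −0.75 · (-0.471714) = 0.3538.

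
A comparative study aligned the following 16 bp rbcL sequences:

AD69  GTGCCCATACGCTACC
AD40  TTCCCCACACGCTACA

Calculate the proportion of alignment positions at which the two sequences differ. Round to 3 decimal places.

0.250

The sequences differ at positions 1 (G/T), 3 (G/C), 8 (T/C), 16 (C/A).
There are 4 differences over 16 sites, so p = 4/16 = 0.250.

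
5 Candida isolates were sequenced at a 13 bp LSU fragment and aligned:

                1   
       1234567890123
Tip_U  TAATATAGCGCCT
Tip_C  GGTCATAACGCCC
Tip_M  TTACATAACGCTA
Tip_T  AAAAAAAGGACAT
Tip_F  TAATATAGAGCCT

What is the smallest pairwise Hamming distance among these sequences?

Pairwise Hamming distances:
  Tip_U vs Tip_C: 6
  Tip_U vs Tip_M: 5
  Tip_U vs Tip_T: 6
  Tip_U vs Tip_F: 1
  Tip_C vs Tip_M: 5
  Tip_C vs Tip_T: 10
  Tip_C vs Tip_F: 7
  Tip_M vs Tip_T: 9
  Tip_M vs Tip_F: 6
  Tip_T vs Tip_F: 6
The smallest is 1, between Tip_U and Tip_F.

1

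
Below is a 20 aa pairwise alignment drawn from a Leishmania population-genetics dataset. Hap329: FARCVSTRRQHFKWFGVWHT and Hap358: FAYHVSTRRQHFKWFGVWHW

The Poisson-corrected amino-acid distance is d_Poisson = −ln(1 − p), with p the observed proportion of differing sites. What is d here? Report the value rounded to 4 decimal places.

The sequences differ at positions 3 (R/Y), 4 (C/H), 20 (T/W).
p = 3/20 = 0.150000.
d = −ln(1 − 0.150000) = −ln(0.850000) = 0.1625.

0.1625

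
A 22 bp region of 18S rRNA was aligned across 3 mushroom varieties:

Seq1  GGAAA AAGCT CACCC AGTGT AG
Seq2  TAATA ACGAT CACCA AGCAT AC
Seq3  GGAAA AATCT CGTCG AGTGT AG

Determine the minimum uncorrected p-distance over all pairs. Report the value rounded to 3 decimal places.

Pairwise Hamming distances:
  Seq1 vs Seq2: 9
  Seq1 vs Seq3: 4
  Seq2 vs Seq3: 12
The smallest is 4 mismatches, between Seq1 and Seq3; p = 4/22 = 0.182.

0.182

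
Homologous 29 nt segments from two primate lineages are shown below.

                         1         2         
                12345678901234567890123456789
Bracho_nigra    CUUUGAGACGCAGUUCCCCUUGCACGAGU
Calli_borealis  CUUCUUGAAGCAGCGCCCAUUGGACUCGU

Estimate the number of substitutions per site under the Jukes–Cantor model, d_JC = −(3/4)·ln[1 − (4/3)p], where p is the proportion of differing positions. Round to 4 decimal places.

0.4618

Differing sites — 4:U/C; 5:G/U; 6:A/U; 9:C/A; 14:U/C; 15:U/G; 19:C/A; 23:C/G; 26:G/U; 27:A/C.
p = 10/29 = 0.344828.
d = −0.75 · ln(1 − (4/3)·0.344828) = −0.75 · ln(0.540229) = −0.75 · (-0.615762) = 0.4618.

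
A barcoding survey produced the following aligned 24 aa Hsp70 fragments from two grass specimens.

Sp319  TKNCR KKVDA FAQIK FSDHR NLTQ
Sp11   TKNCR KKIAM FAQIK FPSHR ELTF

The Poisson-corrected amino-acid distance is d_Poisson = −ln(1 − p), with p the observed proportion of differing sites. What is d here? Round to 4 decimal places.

0.3448

The sequences differ at positions 8 (V/I), 9 (D/A), 10 (A/M), 17 (S/P), 18 (D/S), 21 (N/E), 24 (Q/F).
p = 7/24 = 0.291667.
d = −ln(1 − 0.291667) = −ln(0.708333) = 0.3448.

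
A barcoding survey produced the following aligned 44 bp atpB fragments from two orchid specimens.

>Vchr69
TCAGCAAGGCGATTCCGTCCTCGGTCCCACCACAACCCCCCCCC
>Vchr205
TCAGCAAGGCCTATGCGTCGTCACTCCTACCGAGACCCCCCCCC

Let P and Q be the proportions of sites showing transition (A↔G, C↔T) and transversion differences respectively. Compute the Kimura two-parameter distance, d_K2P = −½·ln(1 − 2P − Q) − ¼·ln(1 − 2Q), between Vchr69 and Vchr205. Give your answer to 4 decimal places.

0.3042

Differing sites — 11:G/C (Tv); 12:A/T (Tv); 13:T/A (Tv); 15:C/G (Tv); 20:C/G (Tv); 23:G/A (Ti); 24:G/C (Tv); 28:C/T (Ti); 32:A/G (Ti); 33:C/A (Tv); 34:A/G (Ti).
Of the 11 differences, 4 transitions and 7 transversions over 44 sites: P = 4/44 = 0.090909, Q = 7/44 = 0.159091.
d = −0.5·ln(0.659091) − 0.25·ln(0.681818) = −0.5·(-0.416894) − 0.25·(-0.382993) = 0.3042.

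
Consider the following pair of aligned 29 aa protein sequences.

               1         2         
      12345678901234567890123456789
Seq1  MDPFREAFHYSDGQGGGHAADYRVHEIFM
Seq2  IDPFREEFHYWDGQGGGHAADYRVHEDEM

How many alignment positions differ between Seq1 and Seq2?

Mismatches occur at site 1 (M→I), site 7 (A→E), site 11 (S→W), site 27 (I→D), site 28 (F→E).
That gives 5 mismatches out of 29 aligned sites, so the Hamming distance is 5.

5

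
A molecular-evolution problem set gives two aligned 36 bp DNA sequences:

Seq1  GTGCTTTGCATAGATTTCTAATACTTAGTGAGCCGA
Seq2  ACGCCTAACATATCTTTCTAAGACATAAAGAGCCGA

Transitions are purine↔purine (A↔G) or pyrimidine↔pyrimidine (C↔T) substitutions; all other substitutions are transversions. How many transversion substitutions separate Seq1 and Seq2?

6

Mismatches occur at site 1 (G↔A, transition), site 2 (T↔C, transition), site 5 (T↔C, transition), site 7 (T↔A, transversion), site 8 (G↔A, transition), site 13 (G↔T, transversion), site 14 (A↔C, transversion), site 22 (T↔G, transversion), site 25 (T↔A, transversion), site 28 (G↔A, transition), site 29 (T↔A, transversion).
Of the 11 differences, 5 transitions and 6 transversions, so the answer is 6.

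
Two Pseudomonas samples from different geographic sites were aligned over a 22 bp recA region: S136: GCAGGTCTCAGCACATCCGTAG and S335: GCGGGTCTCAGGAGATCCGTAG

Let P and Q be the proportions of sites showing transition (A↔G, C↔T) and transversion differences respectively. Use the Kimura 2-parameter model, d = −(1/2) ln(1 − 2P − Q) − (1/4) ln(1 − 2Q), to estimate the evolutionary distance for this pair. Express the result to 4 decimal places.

Differing sites — 3:A/G (Ti); 12:C/G (Tv); 14:C/G (Tv).
Of the 3 differences, 1 transition and 2 transversions over 22 sites: P = 1/22 = 0.045455, Q = 2/22 = 0.090909.
d = −0.5·ln(0.818181) − 0.25·ln(0.818182) = −0.5·(-0.200672) − 0.25·(-0.200670) = 0.1505.

0.1505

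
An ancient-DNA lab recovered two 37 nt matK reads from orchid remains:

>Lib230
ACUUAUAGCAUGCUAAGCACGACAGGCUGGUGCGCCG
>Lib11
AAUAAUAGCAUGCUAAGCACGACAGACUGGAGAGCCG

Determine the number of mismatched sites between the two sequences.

5

Mismatches occur at site 2 (C↔A), site 4 (U↔A), site 26 (G↔A), site 31 (U↔A), site 33 (C↔A).
That gives 5 mismatches out of 37 aligned sites, so the Hamming distance is 5.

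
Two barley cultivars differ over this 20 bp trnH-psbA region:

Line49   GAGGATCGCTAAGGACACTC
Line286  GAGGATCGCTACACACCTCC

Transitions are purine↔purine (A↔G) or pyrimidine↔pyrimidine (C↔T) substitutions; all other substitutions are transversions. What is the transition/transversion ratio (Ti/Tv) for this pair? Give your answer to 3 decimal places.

Mismatches occur at site 12 (A↔C, transversion), site 13 (G↔A, transition), site 14 (G↔C, transversion), site 17 (A↔C, transversion), site 18 (C↔T, transition), site 19 (T↔C, transition).
Of the 6 differences, 3 transitions and 3 transversions, so Ti/Tv = 3/3 = 1.000.

1.000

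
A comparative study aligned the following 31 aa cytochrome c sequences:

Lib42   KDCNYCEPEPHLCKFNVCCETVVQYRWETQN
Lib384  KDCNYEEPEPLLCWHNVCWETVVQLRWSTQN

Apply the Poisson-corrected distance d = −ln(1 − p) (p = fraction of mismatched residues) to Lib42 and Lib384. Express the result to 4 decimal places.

The sequences differ at positions 6 (C/E), 11 (H/L), 14 (K/W), 15 (F/H), 19 (C/W), 25 (Y/L), 28 (E/S).
p = 7/31 = 0.225806.
d = −ln(1 − 0.225806) = −ln(0.774194) = 0.2559.

0.2559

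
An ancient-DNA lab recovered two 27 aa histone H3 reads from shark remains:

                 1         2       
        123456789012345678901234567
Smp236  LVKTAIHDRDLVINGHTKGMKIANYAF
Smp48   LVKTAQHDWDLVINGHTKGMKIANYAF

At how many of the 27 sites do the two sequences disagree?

Differing sites — 6:I/Q; 9:R/W.
That gives 2 mismatches out of 27 aligned sites, so the Hamming distance is 2.

2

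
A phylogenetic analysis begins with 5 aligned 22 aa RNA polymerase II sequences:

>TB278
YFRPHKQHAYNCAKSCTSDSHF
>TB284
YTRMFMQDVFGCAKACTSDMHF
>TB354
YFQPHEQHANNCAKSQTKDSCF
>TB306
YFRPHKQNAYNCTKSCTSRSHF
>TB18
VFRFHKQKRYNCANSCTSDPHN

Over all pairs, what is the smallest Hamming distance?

3

Pairwise Hamming distances:
  TB278 vs TB284: 10
  TB278 vs TB354: 6
  TB278 vs TB306: 3
  TB278 vs TB18: 7
  TB284 vs TB354: 14
  TB284 vs TB306: 12
  TB284 vs TB18: 13
  TB354 vs TB306: 9
  TB354 vs TB18: 13
  TB306 vs TB18: 9
The smallest is 3, between TB278 and TB306.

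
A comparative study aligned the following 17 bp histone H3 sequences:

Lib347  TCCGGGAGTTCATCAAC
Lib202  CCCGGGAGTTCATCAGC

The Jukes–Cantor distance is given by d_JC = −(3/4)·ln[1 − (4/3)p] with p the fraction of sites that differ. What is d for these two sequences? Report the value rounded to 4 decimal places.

Mismatches occur at site 1 (T↔C), site 16 (A↔G).
p = 2/17 = 0.117647.
d = −0.75 · ln(1 − (4/3)·0.117647) = −0.75 · ln(0.843137) = −0.75 · (-0.170626) = 0.1280.

0.1280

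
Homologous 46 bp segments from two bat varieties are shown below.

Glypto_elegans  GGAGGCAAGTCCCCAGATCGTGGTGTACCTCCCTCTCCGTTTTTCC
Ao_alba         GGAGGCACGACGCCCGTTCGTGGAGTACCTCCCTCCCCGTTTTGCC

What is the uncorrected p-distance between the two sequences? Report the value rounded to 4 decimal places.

0.1739

Differing sites — 8:A/C; 10:T/A; 12:C/G; 15:A/C; 17:A/T; 24:T/A; 36:T/C; 44:T/G.
There are 8 differences over 46 sites, so p = 8/46 = 0.1739.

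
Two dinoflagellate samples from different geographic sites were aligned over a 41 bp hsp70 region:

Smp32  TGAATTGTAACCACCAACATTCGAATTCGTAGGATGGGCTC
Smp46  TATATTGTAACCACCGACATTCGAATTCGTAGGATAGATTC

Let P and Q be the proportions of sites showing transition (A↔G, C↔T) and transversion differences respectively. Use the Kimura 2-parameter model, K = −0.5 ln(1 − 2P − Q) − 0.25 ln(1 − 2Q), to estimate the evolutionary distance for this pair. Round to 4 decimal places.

0.1687

The sequences differ at positions 2 (G/A, transition), 3 (A/T, transversion), 16 (A/G, transition), 36 (G/A, transition), 38 (G/A, transition), 39 (C/T, transition).
Of the 6 differences, 5 transitions and 1 transversion over 41 sites: P = 5/41 = 0.121951, Q = 1/41 = 0.024390.
d = −0.5·ln(0.731708) − 0.25·ln(0.951220) = −0.5·(-0.312374) − 0.25·(-0.050010) = 0.1687.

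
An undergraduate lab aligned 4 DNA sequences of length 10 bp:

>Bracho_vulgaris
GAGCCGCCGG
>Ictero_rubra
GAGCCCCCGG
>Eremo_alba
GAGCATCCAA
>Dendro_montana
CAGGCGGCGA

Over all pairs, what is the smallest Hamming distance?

1

Pairwise Hamming distances:
  Bracho_vulgaris vs Ictero_rubra: 1
  Bracho_vulgaris vs Eremo_alba: 4
  Bracho_vulgaris vs Dendro_montana: 4
  Ictero_rubra vs Eremo_alba: 4
  Ictero_rubra vs Dendro_montana: 5
  Eremo_alba vs Dendro_montana: 6
The smallest is 1, between Bracho_vulgaris and Ictero_rubra.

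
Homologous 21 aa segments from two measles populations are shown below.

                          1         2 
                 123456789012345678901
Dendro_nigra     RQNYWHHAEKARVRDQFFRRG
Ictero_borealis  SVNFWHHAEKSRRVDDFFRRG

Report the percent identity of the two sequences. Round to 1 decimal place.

66.7%

Differing sites — 1:R/S; 2:Q/V; 4:Y/F; 11:A/S; 13:V/R; 14:R/V; 16:Q/D.
14 of the 21 sites match, so the percent identity is 14/21 × 100 = 66.7%.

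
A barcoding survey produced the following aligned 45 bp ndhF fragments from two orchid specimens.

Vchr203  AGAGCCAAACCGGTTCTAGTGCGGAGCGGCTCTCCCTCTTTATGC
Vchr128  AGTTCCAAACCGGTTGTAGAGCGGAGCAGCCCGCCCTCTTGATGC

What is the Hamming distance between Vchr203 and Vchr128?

8

Mismatches occur at site 3 (A→T), site 4 (G→T), site 16 (C→G), site 20 (T→A), site 28 (G→A), site 31 (T→C), site 33 (T→G), site 41 (T→G).
That gives 8 mismatches out of 45 aligned sites, so the Hamming distance is 8.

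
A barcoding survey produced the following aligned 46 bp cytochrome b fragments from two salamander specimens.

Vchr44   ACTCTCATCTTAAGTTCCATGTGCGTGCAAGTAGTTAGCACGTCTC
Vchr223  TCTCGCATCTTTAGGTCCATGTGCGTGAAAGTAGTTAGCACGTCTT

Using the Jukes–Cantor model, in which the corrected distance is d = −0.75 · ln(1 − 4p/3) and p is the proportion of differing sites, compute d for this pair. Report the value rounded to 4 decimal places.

The sequences differ at positions 1 (A/T), 5 (T/G), 12 (A/T), 15 (T/G), 28 (C/A), 46 (C/T).
p = 6/46 = 0.130435.
d = −0.75 · ln(1 − (4/3)·0.130435) = −0.75 · ln(0.826087) = −0.75 · (-0.191055) = 0.1433.

0.1433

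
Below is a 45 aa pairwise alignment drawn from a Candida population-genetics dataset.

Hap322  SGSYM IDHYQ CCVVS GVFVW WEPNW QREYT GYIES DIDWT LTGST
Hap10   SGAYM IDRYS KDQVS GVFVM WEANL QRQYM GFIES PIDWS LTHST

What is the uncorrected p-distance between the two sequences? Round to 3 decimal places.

0.333

Differing sites — 3:S/A; 8:H/R; 10:Q/S; 11:C/K; 12:C/D; 13:V/Q; 20:W/M; 23:P/A; 25:W/L; 28:E/Q; 30:T/M; 32:Y/F; 36:D/P; 40:T/S; 43:G/H.
There are 15 differences over 45 sites, so p = 15/45 = 0.333.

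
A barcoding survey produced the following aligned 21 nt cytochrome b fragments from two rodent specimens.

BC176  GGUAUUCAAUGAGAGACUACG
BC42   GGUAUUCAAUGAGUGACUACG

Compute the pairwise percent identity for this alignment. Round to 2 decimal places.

A single mismatch occurs at site 14 (A/U).
20 of the 21 sites match, so the percent identity is 20/21 × 100 = 95.24%.

95.24%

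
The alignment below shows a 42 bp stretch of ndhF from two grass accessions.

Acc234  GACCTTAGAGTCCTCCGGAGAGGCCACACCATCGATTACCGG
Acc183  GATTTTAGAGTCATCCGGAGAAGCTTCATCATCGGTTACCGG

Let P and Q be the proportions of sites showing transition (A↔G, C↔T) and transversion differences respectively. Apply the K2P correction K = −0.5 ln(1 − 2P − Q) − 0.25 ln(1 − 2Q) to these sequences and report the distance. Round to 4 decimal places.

The sequences differ at positions 3 (C/T, transition), 4 (C/T, transition), 13 (C/A, transversion), 22 (G/A, transition), 25 (C/T, transition), 26 (A/T, transversion), 29 (C/T, transition), 35 (A/G, transition).
Of the 8 differences, 6 transitions and 2 transversions over 42 sites: P = 6/42 = 0.142857, Q = 2/42 = 0.047619.
d = −0.5·ln(0.666667) − 0.25·ln(0.904762) = −0.5·(-0.405465) − 0.25·(-0.100083) = 0.2278.

0.2278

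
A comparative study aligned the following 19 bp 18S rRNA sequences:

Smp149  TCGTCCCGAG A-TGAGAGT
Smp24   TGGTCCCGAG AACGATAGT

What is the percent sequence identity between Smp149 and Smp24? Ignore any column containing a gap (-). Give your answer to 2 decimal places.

Excluding the 1 gap column leaves 18 comparable sites.
Mismatches occur at site 2 (C→G), site 13 (T→C), site 16 (G→T).
15 of the 18 comparable sites match, so the percent identity is 15/18 × 100 = 83.33%.

83.33%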